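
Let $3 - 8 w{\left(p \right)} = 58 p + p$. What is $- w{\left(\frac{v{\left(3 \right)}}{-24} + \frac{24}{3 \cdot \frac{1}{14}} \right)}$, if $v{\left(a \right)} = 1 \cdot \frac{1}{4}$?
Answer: $\frac{634021}{768} \approx 825.55$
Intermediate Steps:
$v{\left(a \right)} = \frac{1}{4}$ ($v{\left(a \right)} = 1 \cdot \frac{1}{4} = \frac{1}{4}$)
$w{\left(p \right)} = \frac{3}{8} - \frac{59 p}{8}$ ($w{\left(p \right)} = \frac{3}{8} - \frac{58 p + p}{8} = \frac{3}{8} - \frac{59 p}{8}$)
$- w{\left(\frac{v{\left(3 \right)}}{-24} + \frac{24}{3 \cdot \frac{1}{14}} \right)} = - (\frac{3}{8} - \frac{59 \left(\frac{1}{4 \left(-24\right)} + \frac{24}{3 \cdot \frac{1}{14}}\right)}{8}) = - (\frac{3}{8} - \frac{59 \left(\frac{1}{4} \left(- \frac{1}{24}\right) + \frac{24}{3 \cdot \frac{1}{14}}\right)}{8}) = - (\frac{3}{8} - \frac{59 \left(- \frac{1}{96} + \frac{24}{\frac{3}{14}}\right)}{8}) = - (\frac{3}{8} - \frac{59 \left(- \frac{1}{96} + 24 \cdot \frac{14}{3}\right)}{8}) = - (\frac{3}{8} - \frac{59 \left(- \frac{1}{96} + 112\right)}{8}) = - (\frac{3}{8} - \frac{634309}{768}) = \left(-1\right) \left(- \frac{634021}{768}\right) = \frac{634021}{768}$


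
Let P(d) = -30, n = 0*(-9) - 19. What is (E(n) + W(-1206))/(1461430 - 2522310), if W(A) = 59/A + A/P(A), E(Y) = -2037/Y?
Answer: -16883219/121545021600 ≈ -0.00013891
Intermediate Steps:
n = -19 (n = 0 - 19 = -19)
W(A) = 59/A - A/30 (W(A) = 59/A + A/(-30) = 59/A + A*(-1/30) = 59/A - A/30)
(E(n) + W(-1206))/(1461430 - 2522310) = (-2037/(-19) + (59/(-1206) - 1/30*(-1206)))/(1461430 - 2522310) = (-2037*(-1/19) + (59*(-1/1206) + 201/5))/(-1060880) = (2037/19 + (-59/1206 + 201/5))*(-1/1060880) = (2037/19 + 242111/6030)*(-1/1060880) = (16883219/114570)*(-1/1060880) = -16883219/121545021600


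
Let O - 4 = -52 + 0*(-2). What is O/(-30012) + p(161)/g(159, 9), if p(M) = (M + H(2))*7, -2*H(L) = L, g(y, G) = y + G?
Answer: 50032/7503 ≈ 6.6683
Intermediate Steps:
g(y, G) = G + y
H(L) = -L/2
O = -48 (O = 4 + (-52 + 0*(-2)) = 4 + (-52 + 0) = 4 - 52 = -48)
p(M) = -7 + 7*M (p(M) = (M - 1/2*2)*7 = (M - 1)*7 = (-1 + M)*7 = -7 + 7*M)
O/(-30012) + p(161)/g(159, 9) = -48/(-30012) + (-7 + 7*161)/(9 + 159) = -48*(-1/30012) + (-7 + 1127)/168 = 4/2501 + 1120*(1/168) = 4/2501 + 20/3 = 50032/7503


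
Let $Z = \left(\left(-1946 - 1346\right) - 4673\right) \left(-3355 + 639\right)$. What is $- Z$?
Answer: $-21632940$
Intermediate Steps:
$Z = 21632940$ ($Z = \left(\left(-1946 - 1346\right) - 4673\right) \left(-2716\right) = \left(-3292 - 4673\right) \left(-2716\right) = \left(-7965\right) \left(-2716\right) = 21632940$)
$- Z = \left(-1\right) 21632940 = -21632940$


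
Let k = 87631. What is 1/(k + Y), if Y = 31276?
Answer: 1/118907 ≈ 8.4099e-6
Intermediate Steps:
1/(k + Y) = 1/(87631 + 31276) = 1/118907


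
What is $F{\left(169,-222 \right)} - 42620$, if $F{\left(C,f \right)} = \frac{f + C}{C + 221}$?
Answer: $- \frac{16621853}{390} \approx -42620.0$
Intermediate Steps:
$F{\left(C,f \right)} = \frac{C + f}{221 + C}$
$F{\left(169,-222 \right)} - 42620 = \frac{169 - 222}{221 + 169} - 42620 = \frac{1}{390} \left(-53\right) - 42620 = - \frac{53}{390} - 42620 = - \frac{16621853}{390}$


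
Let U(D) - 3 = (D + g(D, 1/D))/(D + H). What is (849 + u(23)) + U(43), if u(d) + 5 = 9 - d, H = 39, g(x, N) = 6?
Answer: 68355/82 ≈ 833.60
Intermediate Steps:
u(d) = 4 - d (u(d) = -5 + (9 - d) = 4 - d)
U(D) = 3 + (6 + D)/(39 + D) (U(D) = 3 + (D + 6)/(D + 39) = 3 + (6 + D)/(39 + D))
(849 + u(23)) + U(43) = (849 + (4 - 1*23)) + (123 + 4*43)/(39 + 43) = (849 + (4 - 23)) + (123 + 172)/82 = (849 - 19) + (1/82)*295 = 830 + 295/82 = 68355/82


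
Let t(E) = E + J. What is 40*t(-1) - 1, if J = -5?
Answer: -241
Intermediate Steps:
t(E) = -5 + E (t(E) = E - 5 = -5 + E)
40*t(-1) - 1 = 40*(-5 - 1) - 1 = 40*(-6) - 1 = -240 - 1 = -241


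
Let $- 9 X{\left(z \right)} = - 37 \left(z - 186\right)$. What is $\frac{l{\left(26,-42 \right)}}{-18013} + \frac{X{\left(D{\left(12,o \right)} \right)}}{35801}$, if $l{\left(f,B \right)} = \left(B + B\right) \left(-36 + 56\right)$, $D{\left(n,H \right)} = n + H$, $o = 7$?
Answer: $\frac{430008793}{5803950717} \approx 0.074089$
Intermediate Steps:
$D{\left(n,H \right)} = H + n$
$l{\left(f,B \right)} = 40 B$ ($l{\left(f,B \right)} = 2 B 20 = 40 B$)
$X{\left(z \right)} = - \frac{2294}{3} + \frac{37 z}{9}$ ($X{\left(z \right)} = - \frac{\left(-37\right) \left(z - 186\right)}{9} = - \frac{\left(-37\right) \left(-186 + z\right)}{9} = - \frac{6882 - 37 z}{9} = - \frac{2294}{3} + \frac{37 z}{9}$)
$\frac{l{\left(26,-42 \right)}}{-18013} + \frac{X{\left(D{\left(12,o \right)} \right)}}{35801} = \frac{40 \left(-42\right)}{-18013} + \frac{- \frac{2294}{3} + \frac{37 \left(7 + 12\right)}{9}}{35801} = \left(-1680\right) \left(- \frac{1}{18013}\right) + \left(- \frac{2294}{3} + \frac{37}{9} \cdot 19\right) \frac{1}{35801} = \frac{1680}{18013} + \left(- \frac{2294}{3} + \frac{703}{9}\right) \frac{1}{35801} = \frac{1680}{18013} - \frac{6179}{322209} = \frac{430008793}{5803950717}$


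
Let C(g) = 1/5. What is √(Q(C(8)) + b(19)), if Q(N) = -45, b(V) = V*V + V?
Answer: √335 ≈ 18.303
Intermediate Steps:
C(g) = ⅕
b(V) = V + V² (b(V) = V² + V = V + V²)
√(Q(C(8)) + b(19)) = √(-45 + 19*(1 + 19)) = √(-45 + 19*20) = √(-45 + 380) = √335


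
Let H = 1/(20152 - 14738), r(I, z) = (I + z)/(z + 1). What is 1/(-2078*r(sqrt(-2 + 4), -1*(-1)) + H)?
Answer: 30454535030/31642278771607 - 30454540444*sqrt(2)/31642278771607 ≈ -0.00039867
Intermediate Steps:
r(I, z) = (I + z)/(1 + z)
H = 1/5414 ≈ 0.00018471
1/(-2078*r(sqrt(-2 + 4), -1*(-1)) + H) = 1/(-2078*(sqrt(-2 + 4) - 1*(-1))/(1 - 1*(-1)) + 1/5414) = 1/(-2078*(sqrt(2) + 1)/(1 + 1) + 1/5414) = 1/(-2078*(1 + sqrt(2))/2 + 1/5414) = 1/(-1039*(1 + sqrt(2)) + 1/5414) = 1/(-2078*(1/2 + sqrt(2)/2) + 1/5414) = 1/((-1039 - 1039*sqrt(2)) + 1/5414) = 1/(-5625145/5414 - 1039*sqrt(2))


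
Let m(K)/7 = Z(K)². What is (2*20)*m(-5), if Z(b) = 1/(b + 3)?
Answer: 70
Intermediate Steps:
Z(b) = 1/(3 + b)
m(K) = 7/(3 + K)² (m(K) = 7*(1/(3 + K))² = 7/(3 + K)²)
(2*20)*m(-5) = (2*20)*(7/(3 - 5)²) = 40*(7/(-2)²) = 40*(7*(¼)) = 40*(7/4) = 70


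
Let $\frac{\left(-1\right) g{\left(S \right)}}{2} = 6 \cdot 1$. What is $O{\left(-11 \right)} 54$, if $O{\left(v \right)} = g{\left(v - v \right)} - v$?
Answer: $-54$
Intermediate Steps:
$g{\left(S \right)} = -12$ ($g{\left(S \right)} = - 2 \cdot 6 \cdot 1 = \left(-2\right) 6 = -12$)
$O{\left(v \right)} = -12 - v$
$O{\left(-11 \right)} 54 = \left(-12 - -11\right) 54 = \left(-12 + 11\right) 54 = \left(-1\right) 54 = -54$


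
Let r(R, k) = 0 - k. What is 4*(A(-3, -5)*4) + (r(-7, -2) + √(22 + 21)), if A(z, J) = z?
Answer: -46 + √43 ≈ -39.443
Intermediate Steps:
r(R, k) = -k
4*(A(-3, -5)*4) + (r(-7, -2) + √(22 + 21)) = 4*(-3*4) + (-1*(-2) + √(22 + 21)) = 4*(-12) + (2 + √43) = -48 + (2 + √43) = -46 + √43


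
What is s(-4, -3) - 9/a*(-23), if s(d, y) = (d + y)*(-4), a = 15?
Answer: 209/5 ≈ 41.800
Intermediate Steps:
s(d, y) = -4*d - 4*y
s(-4, -3) - 9/a*(-23) = (-4*(-4) - 4*(-3)) - 9/15*(-23) = (16 + 12) - 9*1/15*(-23) = 28 - ⅗*(-23) = 28 + 69/5 = 209/5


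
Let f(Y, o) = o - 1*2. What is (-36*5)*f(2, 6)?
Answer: -720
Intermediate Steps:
f(Y, o) = -2 + o (f(Y, o) = o - 2 = -2 + o)
(-36*5)*f(2, 6) = (-36*5)*(-2 + 6) = -180*4 = -720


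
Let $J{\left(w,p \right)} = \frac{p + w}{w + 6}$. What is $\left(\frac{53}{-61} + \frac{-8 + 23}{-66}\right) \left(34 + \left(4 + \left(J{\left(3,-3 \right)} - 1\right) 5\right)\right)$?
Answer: $- \frac{4413}{122} \approx -36.172$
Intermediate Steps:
$J{\left(w,p \right)} = \frac{p + w}{6 + w}$
$\left(\frac{53}{-61} + \frac{-8 + 23}{-66}\right) \left(34 + \left(4 + \left(J{\left(3,-3 \right)} - 1\right) 5\right)\right) = \left(\frac{53}{-61} + \frac{-8 + 23}{-66}\right) \left(34 + \left(4 + \left(\frac{-3 + 3}{6 + 3} - 1\right) 5\right)\right) = \left(53 \left(- \frac{1}{61}\right) + 15 \left(- \frac{1}{66}\right)\right) \left(34 + \left(4 + \left(\frac{1}{9} \cdot 0 - 1\right) 5\right)\right) = \left(- \frac{53}{61} - \frac{5}{22}\right) \left(34 + \left(4 + \left(\frac{1}{9} \cdot 0 - 1\right) 5\right)\right) = - \frac{1471 \left(34 + \left(4 + \left(0 - 1\right) 5\right)\right)}{1342} = - \frac{1471 \left(34 + \left(4 - 5\right)\right)}{1342} = - \frac{1471 \left(34 - 1\right)}{1342} = \left(- \frac{1471}{1342}\right) 33 = - \frac{4413}{122}$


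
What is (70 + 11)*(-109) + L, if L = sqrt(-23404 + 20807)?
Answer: -8829 + 7*I*sqrt(53) ≈ -8829.0 + 50.961*I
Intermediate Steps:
L = 7*I*sqrt(53) (L = sqrt(-2597) = 7*I*sqrt(53) ≈ 50.961*I)
(70 + 11)*(-109) + L = (70 + 11)*(-109) + 7*I*sqrt(53) = 81*(-109) + 7*I*sqrt(53) = -8829 + 7*I*sqrt(53)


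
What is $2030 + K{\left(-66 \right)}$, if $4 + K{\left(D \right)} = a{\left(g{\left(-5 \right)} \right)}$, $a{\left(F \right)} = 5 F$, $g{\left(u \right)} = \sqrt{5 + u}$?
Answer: $2026$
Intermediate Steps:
$K{\left(D \right)} = -4$ ($K{\left(D \right)} = -4 + 5 \sqrt{5 - 5} = -4 + 5 \sqrt{0} = -4 + 5 \cdot 0 = -4 + 0 = -4$)
$2030 + K{\left(-66 \right)} = 2030 - 4 = 2026$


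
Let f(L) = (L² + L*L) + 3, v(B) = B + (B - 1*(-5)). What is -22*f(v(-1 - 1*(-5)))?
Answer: -7502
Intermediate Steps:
v(B) = 5 + 2*B (v(B) = B + (B + 5) = B + (5 + B) = 5 + 2*B)
f(L) = 3 + 2*L² (f(L) = (L² + L²) + 3 = 2*L² + 3 = 3 + 2*L²)
-22*f(v(-1 - 1*(-5))) = -22*(3 + 2*(5 + 2*(-1 - 1*(-5)))²) = -22*(3 + 2*(5 + 2*(-1 + 5))²) = -22*(3 + 2*(5 + 2*4)²) = -22*(3 + 2*(5 + 8)²) = -22*(3 + 2*13²) = -22*(3 + 2*169) = -22*(3 + 338) = -22*341 = -7502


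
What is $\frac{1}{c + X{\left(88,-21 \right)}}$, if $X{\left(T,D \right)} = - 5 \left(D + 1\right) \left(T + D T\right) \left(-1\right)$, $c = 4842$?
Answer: $\frac{1}{180842} \approx 5.5297 \cdot 10^{-6}$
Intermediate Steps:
$X{\left(T,D \right)} = 5 \left(1 + D\right) \left(T + D T\right)$ ($X{\left(T,D \right)} = - 5 \left(1 + D\right) \left(T + D T\right) \left(-1\right) = 5 \left(1 + D\right) \left(T + D T\right)$)
$\frac{1}{c + X{\left(88,-21 \right)}} = \frac{1}{4842 + 5 \cdot 88 \left(1 + \left(-21\right)^{2} + 2 \left(-21\right)\right)} = \frac{1}{4842 + 5 \cdot 88 \left(1 + 441 - 42\right)} = \frac{1}{4842 + 5 \cdot 88 \cdot 400} = \frac{1}{4842 + 176000} = \frac{1}{180842}$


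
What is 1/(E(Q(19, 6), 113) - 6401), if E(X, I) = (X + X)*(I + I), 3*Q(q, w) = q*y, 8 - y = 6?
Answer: -3/2027 ≈ -0.0014800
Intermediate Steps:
y = 2 (y = 8 - 1*6 = 8 - 6 = 2)
Q(q, w) = 2*q/3 (Q(q, w) = (q*2)/3 = (2*q)/3 = 2*q/3)
E(X, I) = 4*I*X (E(X, I) = (2*X)*(2*I) = 4*I*X)
1/(E(Q(19, 6), 113) - 6401) = 1/(4*113*((2/3)*19) - 6401) = 1/(4*113*(38/3) - 6401) = 1/(17176/3 - 6401) = 1/(-2027/3) = -3/2027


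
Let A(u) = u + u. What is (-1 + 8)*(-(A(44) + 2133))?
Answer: -15547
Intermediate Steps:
A(u) = 2*u
(-1 + 8)*(-(A(44) + 2133)) = (-1 + 8)*(-(2*44 + 2133)) = 7*(-(88 + 2133)) = 7*(-1*2221) = 7*(-2221) = -15547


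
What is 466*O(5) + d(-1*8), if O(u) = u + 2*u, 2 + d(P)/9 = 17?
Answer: 7125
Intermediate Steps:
d(P) = 135 (d(P) = -18 + 9*17 = -18 + 153 = 135)
O(u) = 3*u
466*O(5) + d(-1*8) = 466*(3*5) + 135 = 466*15 + 135 = 6990 + 135 = 7125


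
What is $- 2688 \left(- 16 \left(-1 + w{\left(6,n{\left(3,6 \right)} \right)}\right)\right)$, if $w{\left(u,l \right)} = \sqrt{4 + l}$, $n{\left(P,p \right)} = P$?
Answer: $-43008 + 43008 \sqrt{7} \approx 70781.0$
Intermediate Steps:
$- 2688 \left(- 16 \left(-1 + w{\left(6,n{\left(3,6 \right)} \right)}\right)\right) = - 2688 \left(- 16 \left(-1 + \sqrt{4 + 3}\right)\right) = - 2688 \left(- 16 \left(-1 + \sqrt{7}\right)\right) = - 2688 \left(16 - 16 \sqrt{7}\right) = -43008 + 43008 \sqrt{7}$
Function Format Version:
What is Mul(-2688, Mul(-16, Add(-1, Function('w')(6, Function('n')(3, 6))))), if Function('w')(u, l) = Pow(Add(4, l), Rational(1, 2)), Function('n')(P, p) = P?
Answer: Add(-43008, Mul(43008, Pow(7, Rational(1, 2)))) ≈ 70781.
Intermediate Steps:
Mul(-2688, Mul(-16, Add(-1, Function('w')(6, Function('n')(3, 6))))) = Mul(-2688, Mul(-16, Add(-1, Pow(Add(4, 3), Rational(1, 2))))) = Mul(-2688, Mul(-16, Add(-1, Pow(7, Rational(1, 2))))) = Mul(-2688, Add(16, Mul(-16, Pow(7, Rational(1, 2))))) = Add(-43008, Mul(43008, Pow(7, Rational(1, 2))))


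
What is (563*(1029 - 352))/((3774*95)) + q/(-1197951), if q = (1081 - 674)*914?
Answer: 35914197629/47722374670 ≈ 0.75257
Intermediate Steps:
q = 371998 (q = 407*914 = 371998)
(563*(1029 - 352))/((3774*95)) + q/(-1197951) = (563*(1029 - 352))/((3774*95)) + 371998/(-1197951) = (563*677)/358530 + 371998*(-1/1197951) = 381151*(1/358530) - 371998/1197951 = 381151/358530 - 371998/1197951 = 35914197629/47722374670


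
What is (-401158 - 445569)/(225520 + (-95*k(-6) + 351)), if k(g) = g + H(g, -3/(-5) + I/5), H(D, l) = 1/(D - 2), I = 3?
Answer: -6773816/1811623 ≈ -3.7391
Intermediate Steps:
H(D, l) = 1/(-2 + D)
k(g) = g + 1/(-2 + g)
(-401158 - 445569)/(225520 + (-95*k(-6) + 351)) = (-401158 - 445569)/(225520 + (-95*(1 - 6*(-2 - 6))/(-2 - 6) + 351)) = -846727/(225520 + (-95*(1 - 6*(-8))/(-8) + 351)) = -846727/(225520 + (-(-95)*(1 + 48)/8 + 351)) = -846727/(225520 + (-(-95)*49/8 + 351)) = -846727/(225520 + (-95*(-49/8) + 351)) = -846727/(225520 + (4655/8 + 351)) = -846727/(225520 + 7463/8) = -846727/1811623/8 = -846727*8/1811623 = -6773816/1811623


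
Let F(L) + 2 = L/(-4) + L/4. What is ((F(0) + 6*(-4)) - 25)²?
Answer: 2601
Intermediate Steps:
F(L) = -2 (F(L) = -2 + (L/(-4) + L/4) = -2 + (L*(-¼) + L*(¼)) = -2 + (-L/4 + L/4) = -2 + 0 = -2)
((F(0) + 6*(-4)) - 25)² = ((-2 + 6*(-4)) - 25)² = ((-2 - 24) - 25)² = (-26 - 25)² = (-51)² = 2601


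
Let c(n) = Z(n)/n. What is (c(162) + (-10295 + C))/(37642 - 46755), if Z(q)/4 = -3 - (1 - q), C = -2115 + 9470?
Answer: 237824/738153 ≈ 0.32219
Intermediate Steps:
C = 7355
Z(q) = -16 + 4*q (Z(q) = 4*(-3 - (1 - q)) = 4*(-3 + (-1 + q)) = 4*(-4 + q) = -16 + 4*q)
c(n) = (-16 + 4*n)/n
(c(162) + (-10295 + C))/(37642 - 46755) = ((4 - 16/162) + (-10295 + 7355))/(37642 - 46755) = ((4 - 16*1/162) - 2940)/(-9113) = ((4 - 8/81) - 2940)*(-1/9113) = (316/81 - 2940)*(-1/9113) = -237824/81*(-1/9113) = 237824/738153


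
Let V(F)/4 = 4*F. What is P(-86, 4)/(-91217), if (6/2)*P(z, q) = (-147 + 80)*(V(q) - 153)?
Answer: -5963/273651 ≈ -0.021791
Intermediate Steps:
V(F) = 16*F (V(F) = 4*(4*F) = 16*F)
P(z, q) = 3417 - 1072*q/3 (P(z, q) = ((-147 + 80)*(16*q - 153))/3 = (-67*(-153 + 16*q))/3 = (10251 - 1072*q)/3 = 3417 - 1072*q/3)
P(-86, 4)/(-91217) = (3417 - 1072/3*4)/(-91217) = (3417 - 4288/3)*(-1/91217) = (5963/3)*(-1/91217) = -5963/273651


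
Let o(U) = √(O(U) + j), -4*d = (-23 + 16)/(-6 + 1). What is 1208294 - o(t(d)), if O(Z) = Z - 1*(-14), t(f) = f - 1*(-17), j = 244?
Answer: 1208294 - √27465/10 ≈ 1.2083e+6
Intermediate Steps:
d = -7/20 (d = -(-23 + 16)/(4*(-6 + 1)) = -(-7)/(4*(-5)) = -(-7)*(-1)/(4*5) = -¼*7/5 = -7/20 ≈ -0.35000)
t(f) = 17 + f (t(f) = f + 17 = 17 + f)
O(Z) = 14 + Z (O(Z) = Z + 14 = 14 + Z)
o(U) = √(258 + U) (o(U) = √((14 + U) + 244) = √(258 + U))
1208294 - o(t(d)) = 1208294 - √(258 + (17 - 7/20)) = 1208294 - √(258 + 333/20) = 1208294 - √(5493/20) = 1208294 - √27465/10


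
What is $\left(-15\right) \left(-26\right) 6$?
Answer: $2340$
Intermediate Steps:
$\left(-15\right) \left(-26\right) 6 = 390 \cdot 6 = 2340$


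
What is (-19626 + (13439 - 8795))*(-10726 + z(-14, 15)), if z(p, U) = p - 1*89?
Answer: 162240078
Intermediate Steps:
z(p, U) = -89 + p (z(p, U) = p - 89 = -89 + p)
(-19626 + (13439 - 8795))*(-10726 + z(-14, 15)) = (-19626 + (13439 - 8795))*(-10726 + (-89 - 14)) = (-19626 + 4644)*(-10726 - 103) = -14982*(-10829) = 162240078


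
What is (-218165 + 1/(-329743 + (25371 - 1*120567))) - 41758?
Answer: -110451419698/424939 ≈ -2.5992e+5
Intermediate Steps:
(-218165 + 1/(-329743 + (25371 - 1*120567))) - 41758 = (-218165 + 1/(-329743 + (25371 - 120567))) - 41758 = (-218165 + 1/(-329743 - 95196)) - 41758 = (-218165 + 1/(-424939)) - 41758 = (-218165 - 1/424939) - 41758 = -92706816936/424939 - 41758 = -110451419698/424939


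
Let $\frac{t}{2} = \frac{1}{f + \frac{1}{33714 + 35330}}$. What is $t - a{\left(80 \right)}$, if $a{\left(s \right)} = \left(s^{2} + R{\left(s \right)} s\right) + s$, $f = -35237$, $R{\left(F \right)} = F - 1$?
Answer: $- \frac{31141164003688}{2432903427} \approx -12800.0$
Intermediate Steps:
$R{\left(F \right)} = -1 + F$ ($R{\left(F \right)} = F - 1 = -1 + F$)
$t = - \frac{138088}{2432903427}$ ($t = \frac{2}{-35237 + \frac{1}{33714 + 35330}} = \frac{2}{-35237 + \frac{1}{69044}} = \frac{2}{- \frac{2432903427}{69044}} = 2 \left(- \frac{69044}{2432903427}\right) = - \frac{138088}{2432903427} \approx -5.6759 \cdot 10^{-5}$)
$a{\left(s \right)} = s + s^{2} + s \left(-1 + s\right)$ ($a{\left(s \right)} = \left(s^{2} + \left(-1 + s\right) s\right) + s = \left(s^{2} + s \left(-1 + s\right)\right) + s = s + s^{2} + s \left(-1 + s\right)$)
$t - a{\left(80 \right)} = - \frac{138088}{2432903427} - 2 \cdot 80^{2} = - \frac{138088}{2432903427} - 2 \cdot 6400 = - \frac{138088}{2432903427} - 12800 = - \frac{31141164003688}{2432903427}$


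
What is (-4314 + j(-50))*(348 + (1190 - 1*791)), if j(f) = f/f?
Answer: -3221811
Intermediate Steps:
j(f) = 1
(-4314 + j(-50))*(348 + (1190 - 1*791)) = (-4314 + 1)*(348 + (1190 - 1*791)) = -4313*(348 + (1190 - 791)) = -4313*(348 + 399) = -4313*747 = -3221811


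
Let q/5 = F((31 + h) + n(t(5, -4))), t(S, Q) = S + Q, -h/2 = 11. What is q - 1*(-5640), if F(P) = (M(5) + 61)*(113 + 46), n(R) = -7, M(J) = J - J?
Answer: 54135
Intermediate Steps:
h = -22 (h = -2*11 = -22)
t(S, Q) = Q + S
M(J) = 0
F(P) = 9699 (F(P) = (0 + 61)*(113 + 46) = 61*159 = 9699)
q = 48495 (q = 5*9699 = 48495)
q - 1*(-5640) = 48495 - 1*(-5640) = 48495 + 5640 = 54135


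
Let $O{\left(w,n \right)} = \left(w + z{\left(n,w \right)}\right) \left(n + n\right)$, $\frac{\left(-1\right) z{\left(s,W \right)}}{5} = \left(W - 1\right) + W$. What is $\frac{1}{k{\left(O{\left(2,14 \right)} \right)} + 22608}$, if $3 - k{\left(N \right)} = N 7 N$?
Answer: $- \frac{1}{904861} \approx -1.1051 \cdot 10^{-6}$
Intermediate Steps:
$z{\left(s,W \right)} = 5 - 10 W$ ($z{\left(s,W \right)} = - 5 \left(\left(W - 1\right) + W\right) = - 5 \left(\left(-1 + W\right) + W\right) = - 5 \left(-1 + 2 W\right) = 5 - 10 W$)
$O{\left(w,n \right)} = 2 n \left(5 - 9 w\right)$ ($O{\left(w,n \right)} = \left(w - \left(-5 + 10 w\right)\right) \left(n + n\right) = \left(5 - 9 w\right) 2 n = 2 n \left(5 - 9 w\right)$)
$k{\left(N \right)} = 3 - 7 N^{2}$ ($k{\left(N \right)} = 3 - N 7 N = 3 - 7 N N = 3 - 7 N^{2}$)
$\frac{1}{k{\left(O{\left(2,14 \right)} \right)} + 22608} = \frac{1}{\left(3 - 7 \left(2 \cdot 14 \left(5 - 18\right)\right)^{2}\right) + 22608} = \frac{1}{\left(3 - 7 \left(2 \cdot 14 \left(-13\right)\right)^{2}\right) + 22608} = \frac{1}{\left(3 - 7 \left(-364\right)^{2}\right) + 22608} = \frac{1}{\left(3 - 927472\right) + 22608} = \frac{1}{-927469 + 22608} = \frac{1}{-904861} = - \frac{1}{904861}$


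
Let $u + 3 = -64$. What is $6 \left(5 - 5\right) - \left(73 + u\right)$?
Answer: $-6$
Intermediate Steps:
$u = -67$ ($u = -3 - 64 = -67$)
$6 \left(5 - 5\right) - \left(73 + u\right) = 6 \left(5 - 5\right) - 6 = 6 \cdot 0 + \left(-73 + 67\right) = 0 - 6 = -6$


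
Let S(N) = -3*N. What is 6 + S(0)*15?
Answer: 6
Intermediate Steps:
6 + S(0)*15 = 6 - 3*0*15 = 6 + 0*15 = 6 + 0 = 6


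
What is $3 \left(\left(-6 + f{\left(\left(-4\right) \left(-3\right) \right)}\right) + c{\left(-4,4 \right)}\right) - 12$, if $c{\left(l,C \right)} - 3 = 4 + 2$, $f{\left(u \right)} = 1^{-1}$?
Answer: $0$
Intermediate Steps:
$f{\left(u \right)} = 1$
$c{\left(l,C \right)} = 9$ ($c{\left(l,C \right)} = 3 + \left(4 + 2\right) = 3 + 6 = 9$)
$3 \left(\left(-6 + f{\left(\left(-4\right) \left(-3\right) \right)}\right) + c{\left(-4,4 \right)}\right) - 12 = 3 \left(\left(-6 + 1\right) + 9\right) - 12 = 3 \left(-5 + 9\right) - 12 = 3 \cdot 4 - 12 = 12 - 12 = 0$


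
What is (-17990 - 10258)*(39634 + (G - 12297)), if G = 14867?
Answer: -1192178592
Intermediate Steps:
(-17990 - 10258)*(39634 + (G - 12297)) = (-17990 - 10258)*(39634 + (14867 - 12297)) = -28248*(39634 + 2570) = -28248*42204 = -1192178592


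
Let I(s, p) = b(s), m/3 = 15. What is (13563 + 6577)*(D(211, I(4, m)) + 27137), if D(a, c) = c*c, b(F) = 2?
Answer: 546619740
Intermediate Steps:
m = 45 (m = 3*15 = 45)
I(s, p) = 2
D(a, c) = c²
(13563 + 6577)*(D(211, I(4, m)) + 27137) = (13563 + 6577)*(2² + 27137) = 20140*(4 + 27137) = 20140*27141 = 546619740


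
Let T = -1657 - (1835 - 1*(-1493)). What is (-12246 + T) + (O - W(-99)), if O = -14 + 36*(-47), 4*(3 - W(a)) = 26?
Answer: -37867/2 ≈ -18934.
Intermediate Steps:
W(a) = -7/2 (W(a) = 3 - 1/4*26 = 3 - 13/2 = -7/2)
O = -1706 (O = -14 - 1692 = -1706)
T = -4985 (T = -1657 - (1835 + 1493) = -1657 - 1*3328 = -1657 - 3328 = -4985)
(-12246 + T) + (O - W(-99)) = (-12246 - 4985) + (-1706 - 1*(-7/2)) = -17231 + (-1706 + 7/2) = -17231 - 3405/2 = -37867/2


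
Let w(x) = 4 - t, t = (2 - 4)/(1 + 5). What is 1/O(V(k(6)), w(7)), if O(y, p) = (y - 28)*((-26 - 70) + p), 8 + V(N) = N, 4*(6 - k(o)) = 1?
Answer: 12/33275 ≈ 0.00036063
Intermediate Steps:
k(o) = 23/4 (k(o) = 6 - ¼*1 = 6 - ¼ = 23/4)
V(N) = -8 + N
t = -⅓ (t = -2/6 = -2*⅙ = -⅓ ≈ -0.33333)
w(x) = 13/3 (w(x) = 4 - 1*(-⅓) = 4 + ⅓ = 13/3)
O(y, p) = (-96 + p)*(-28 + y) (O(y, p) = (-28 + y)*(-96 + p) = (-96 + p)*(-28 + y))
1/O(V(k(6)), w(7)) = 1/(2688 - 96*(-8 + 23/4) - 28*13/3 + 13*(-8 + 23/4)/3) = 1/(2688 - 96*(-9/4) - 364/3 + (13/3)*(-9/4)) = 1/(2688 + 216 - 364/3 - 39/4) = 1/(33275/12) = 12/33275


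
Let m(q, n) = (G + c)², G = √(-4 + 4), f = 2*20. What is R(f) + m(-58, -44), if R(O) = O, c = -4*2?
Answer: 104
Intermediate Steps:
f = 40
c = -8
G = 0 (G = √0 = 0)
m(q, n) = 64 (m(q, n) = (0 - 8)² = (-8)² = 64)
R(f) + m(-58, -44) = 40 + 64 = 104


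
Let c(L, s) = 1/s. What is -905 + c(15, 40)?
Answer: -36199/40 ≈ -904.97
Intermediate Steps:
-905 + c(15, 40) = -905 + 1/40 = -36199/40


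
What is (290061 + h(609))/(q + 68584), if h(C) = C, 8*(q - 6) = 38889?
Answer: 2325360/587609 ≈ 3.9573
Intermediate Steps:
q = 38937/8 (q = 6 + (⅛)*38889 = 6 + 38889/8 = 38937/8 ≈ 4867.1)
(290061 + h(609))/(q + 68584) = (290061 + 609)/(38937/8 + 68584) = 290670/(587609/8) = 290670*(8/587609) = 2325360/587609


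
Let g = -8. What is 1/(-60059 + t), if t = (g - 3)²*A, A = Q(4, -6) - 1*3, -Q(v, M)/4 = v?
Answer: -1/62358 ≈ -1.6036e-5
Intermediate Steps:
Q(v, M) = -4*v
A = -19 (A = -4*4 - 1*3 = -16 - 3 = -19)
t = -2299 (t = (-8 - 3)²*(-19) = (-11)²*(-19) = 121*(-19) = -2299)
1/(-60059 + t) = 1/(-60059 - 2299) = 1/(-62358) = -1/62358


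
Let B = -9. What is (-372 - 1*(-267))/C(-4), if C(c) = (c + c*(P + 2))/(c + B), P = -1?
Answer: -1365/8 ≈ -170.63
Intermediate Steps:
C(c) = 2*c/(-9 + c) (C(c) = (c + c*(-1 + 2))/(c - 9) = (c + c*1)/(-9 + c) = (c + c)/(-9 + c) = (2*c)/(-9 + c) = 2*c/(-9 + c))
(-372 - 1*(-267))/C(-4) = (-372 - 1*(-267))/((2*(-4)/(-9 - 4))) = (-372 + 267)/((2*(-4)/(-13))) = -105/(2*(-4)*(-1/13)) = -105/8/13 = -105*13/8 = -1365/8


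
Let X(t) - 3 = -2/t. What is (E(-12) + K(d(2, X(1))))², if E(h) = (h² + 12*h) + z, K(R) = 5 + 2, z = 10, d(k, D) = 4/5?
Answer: 289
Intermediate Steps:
X(t) = 3 - 2/t
d(k, D) = ⅘ (d(k, D) = 4*(⅕) = ⅘)
K(R) = 7
E(h) = 10 + h² + 12*h (E(h) = (h² + 12*h) + 10 = 10 + h² + 12*h)
(E(-12) + K(d(2, X(1))))² = ((10 + (-12)² + 12*(-12)) + 7)² = ((10 + 144 - 144) + 7)² = (10 + 7)² = 17² = 289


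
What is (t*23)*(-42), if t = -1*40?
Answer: 38640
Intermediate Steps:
t = -40
(t*23)*(-42) = -40*23*(-42) = -920*(-42) = 38640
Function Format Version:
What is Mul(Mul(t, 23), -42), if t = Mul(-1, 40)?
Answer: 38640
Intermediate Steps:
t = -40
Mul(Mul(t, 23), -42) = Mul(Mul(-40, 23), -42) = Mul(-920, -42) = 38640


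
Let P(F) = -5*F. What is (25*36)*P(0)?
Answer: 0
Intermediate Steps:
(25*36)*P(0) = (25*36)*(-5*0) = 900*0 = 0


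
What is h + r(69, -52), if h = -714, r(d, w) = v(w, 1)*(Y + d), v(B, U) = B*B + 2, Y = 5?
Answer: 199530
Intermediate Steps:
v(B, U) = 2 + B² (v(B, U) = B² + 2 = 2 + B²)
r(d, w) = (2 + w²)*(5 + d)
h + r(69, -52) = -714 + (2 + (-52)²)*(5 + 69) = -714 + (2 + 2704)*74 = -714 + 2706*74 = -714 + 200244 = 199530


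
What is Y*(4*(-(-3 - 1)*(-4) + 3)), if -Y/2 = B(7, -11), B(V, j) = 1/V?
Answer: 104/7 ≈ 14.857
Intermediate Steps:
Y = -2/7 ≈ -0.28571
Y*(4*(-(-3 - 1)*(-4) + 3)) = -8*(-(-3 - 1)*(-4) + 3)/7 = -8*(-(-4)*(-4) + 3)/7 = -8*(-1*16 + 3)/7 = -8*(-16 + 3)/7 = -8*(-13)/7 = -2/7*(-52) = 104/7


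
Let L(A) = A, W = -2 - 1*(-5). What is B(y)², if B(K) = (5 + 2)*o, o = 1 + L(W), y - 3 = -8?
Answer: 784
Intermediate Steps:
W = 3 (W = -2 + 5 = 3)
y = -5 (y = 3 - 8 = -5)
o = 4 (o = 1 + 3 = 4)
B(K) = 28 (B(K) = (5 + 2)*4 = 7*4 = 28)
B(y)² = 28² = 784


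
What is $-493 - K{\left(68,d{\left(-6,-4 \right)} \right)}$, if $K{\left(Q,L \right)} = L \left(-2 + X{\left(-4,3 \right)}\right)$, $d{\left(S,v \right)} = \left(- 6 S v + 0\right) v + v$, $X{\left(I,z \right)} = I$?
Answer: $2939$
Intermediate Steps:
$d{\left(S,v \right)} = v - 6 S v^{2}$ ($d{\left(S,v \right)} = \left(- 6 S v + 0\right) v + v = - 6 S v v + v = - 6 S v^{2} + v = v - 6 S v^{2}$)
$K{\left(Q,L \right)} = - 6 L$ ($K{\left(Q,L \right)} = L \left(-2 - 4\right) = L \left(-6\right) = - 6 L$)
$-493 - K{\left(68,d{\left(-6,-4 \right)} \right)} = -493 - - 6 \left(- 4 \left(1 - \left(-36\right) \left(-4\right)\right)\right) = -493 - - 6 \left(- 4 \left(1 - 144\right)\right) = -493 - - 6 \left(\left(-4\right) \left(-143\right)\right) = -493 - \left(-6\right) 572 = -493 - -3432 = -493 + 3432 = 2939$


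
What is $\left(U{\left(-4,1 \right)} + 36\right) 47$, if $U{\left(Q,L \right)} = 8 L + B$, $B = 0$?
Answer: $2068$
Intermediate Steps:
$U{\left(Q,L \right)} = 8 L$ ($U{\left(Q,L \right)} = 8 L + 0 = 8 L$)
$\left(U{\left(-4,1 \right)} + 36\right) 47 = \left(8 \cdot 1 + 36\right) 47 = \left(8 + 36\right) 47 = 44 \cdot 47 = 2068$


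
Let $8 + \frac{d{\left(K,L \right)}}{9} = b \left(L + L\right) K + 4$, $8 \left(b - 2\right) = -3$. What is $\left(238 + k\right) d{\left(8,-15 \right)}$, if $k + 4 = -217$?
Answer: $-60282$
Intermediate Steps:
$b = \frac{13}{8}$ ($b = 2 + \frac{1}{8} \left(-3\right) = 2 - \frac{3}{8} = \frac{13}{8} \approx 1.625$)
$k = -221$ ($k = -4 - 217 = -221$)
$d{\left(K,L \right)} = -36 + \frac{117 K L}{4}$ ($d{\left(K,L \right)} = -72 + 9 \left(\frac{13 \left(L + L\right)}{8} K + 4\right) = -72 + 9 \left(\frac{13 \cdot 2 L}{8} K + 4\right) = -72 + 9 \left(\frac{13 L}{4} K + 4\right) = -72 + 9 \left(\frac{13 K L}{4} + 4\right) = -72 + 9 \left(4 + \frac{13 K L}{4}\right) = -72 + \left(36 + \frac{117 K L}{4}\right) = -36 + \frac{117 K L}{4}$)
$\left(238 + k\right) d{\left(8,-15 \right)} = \left(238 - 221\right) \left(-36 + \frac{117}{4} \cdot 8 \left(-15\right)\right) = 17 \left(-36 - 3510\right) = 17 \left(-3546\right) = -60282$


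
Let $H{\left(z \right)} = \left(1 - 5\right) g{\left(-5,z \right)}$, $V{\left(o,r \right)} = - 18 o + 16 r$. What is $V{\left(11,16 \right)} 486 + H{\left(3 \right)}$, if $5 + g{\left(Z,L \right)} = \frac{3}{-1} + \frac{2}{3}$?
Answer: $\frac{84652}{3} \approx 28217.0$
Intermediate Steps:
$g{\left(Z,L \right)} = - \frac{22}{3}$ ($g{\left(Z,L \right)} = -5 + \left(\frac{3}{-1} + \frac{2}{3}\right) = -5 + \left(3 \left(-1\right) + 2 \cdot \frac{1}{3}\right) = -5 + \left(-3 + \frac{2}{3}\right) = -5 - \frac{7}{3} = - \frac{22}{3}$)
$H{\left(z \right)} = \frac{88}{3}$ ($H{\left(z \right)} = \left(1 - 5\right) \left(- \frac{22}{3}\right) = \left(-4\right) \left(- \frac{22}{3}\right) = \frac{88}{3}$)
$V{\left(11,16 \right)} 486 + H{\left(3 \right)} = \left(\left(-18\right) 11 + 16 \cdot 16\right) 486 + \frac{88}{3} = \left(-198 + 256\right) 486 + \frac{88}{3} = 58 \cdot 486 + \frac{88}{3} = 28188 + \frac{88}{3} = \frac{84652}{3}$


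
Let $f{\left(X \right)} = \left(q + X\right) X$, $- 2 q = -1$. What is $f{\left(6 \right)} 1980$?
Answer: $77220$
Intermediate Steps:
$q = \frac{1}{2}$ ($q = \left(- \frac{1}{2}\right) \left(-1\right) = \frac{1}{2} \approx 0.5$)
$f{\left(X \right)} = X \left(\frac{1}{2} + X\right)$ ($f{\left(X \right)} = \left(\frac{1}{2} + X\right) X = X \left(\frac{1}{2} + X\right)$)
$f{\left(6 \right)} 1980 = 6 \left(\frac{1}{2} + 6\right) 1980 = 6 \cdot \frac{13}{2} \cdot 1980 = 39 \cdot 1980 = 77220$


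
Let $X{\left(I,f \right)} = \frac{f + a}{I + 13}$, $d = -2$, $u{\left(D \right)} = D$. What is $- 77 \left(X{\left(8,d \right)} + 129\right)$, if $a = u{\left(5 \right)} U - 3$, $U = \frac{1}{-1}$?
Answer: $- \frac{29689}{3} \approx -9896.3$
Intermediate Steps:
$U = -1$
$a = -8$ ($a = 5 \left(-1\right) - 3 = -5 - 3 = -8$)
$X{\left(I,f \right)} = \frac{-8 + f}{13 + I}$ ($X{\left(I,f \right)} = \frac{f - 8}{I + 13} = \frac{-8 + f}{13 + I}$)
$- 77 \left(X{\left(8,d \right)} + 129\right) = - 77 \left(\frac{-8 - 2}{13 + 8} + 129\right) = - 77 \left(\frac{1}{21} \left(-10\right) + 129\right) = - 77 \left(- \frac{10}{21} + 129\right) = \left(-77\right) \frac{2699}{21} = - \frac{29689}{3}$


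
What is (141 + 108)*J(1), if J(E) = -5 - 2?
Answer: -1743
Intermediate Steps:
J(E) = -7
(141 + 108)*J(1) = (141 + 108)*(-7) = 249*(-7) = -1743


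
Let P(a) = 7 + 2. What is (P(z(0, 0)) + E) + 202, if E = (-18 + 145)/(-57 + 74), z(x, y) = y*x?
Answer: 3714/17 ≈ 218.47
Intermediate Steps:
z(x, y) = x*y
P(a) = 9
E = 127/17 ≈ 7.4706
(P(z(0, 0)) + E) + 202 = (9 + 127/17) + 202 = 280/17 + 202 = 3714/17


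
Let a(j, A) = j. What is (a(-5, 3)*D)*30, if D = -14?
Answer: 2100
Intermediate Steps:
(a(-5, 3)*D)*30 = -5*(-14)*30 = 70*30 = 2100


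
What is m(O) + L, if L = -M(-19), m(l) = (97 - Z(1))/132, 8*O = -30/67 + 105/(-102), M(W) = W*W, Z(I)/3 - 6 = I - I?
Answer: -47573/132 ≈ -360.40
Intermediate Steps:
Z(I) = 18 (Z(I) = 18 + 3*(I - I) = 18 + 3*0 = 18 + 0 = 18)
M(W) = W²
O = -3365/18224 (O = (-30/67 + 105/(-102))/8 = (-30*1/67 + 105*(-1/102))/8 = (-30/67 - 35/34)/8 = (⅛)*(-3365/2278) = -3365/18224 ≈ -0.18465)
m(l) = 79/132 (m(l) = (97 - 1*18)/132 = (97 - 18)*(1/132) = 79*(1/132) = 79/132)
L = -361 (L = -1*(-19)² = -1*361 = -361)
m(O) + L = 79/132 - 361 = -47573/132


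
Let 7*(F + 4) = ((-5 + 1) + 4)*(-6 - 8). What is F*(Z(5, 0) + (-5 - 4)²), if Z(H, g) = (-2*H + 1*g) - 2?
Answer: -276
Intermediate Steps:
Z(H, g) = -2 + g - 2*H (Z(H, g) = (-2*H + g) - 2 = (g - 2*H) - 2 = -2 + g - 2*H)
F = -4 (F = -4 + (((-5 + 1) + 4)*(-6 - 8))/7 = -4 + ((-4 + 4)*(-14))/7 = -4 + (0*(-14))/7 = -4 + (⅐)*0 = -4 + 0 = -4)
F*(Z(5, 0) + (-5 - 4)²) = -4*((-2 + 0 - 2*5) + (-5 - 4)²) = -4*((-2 + 0 - 10) + (-9)²) = -4*(-12 + 81) = -4*69 = -276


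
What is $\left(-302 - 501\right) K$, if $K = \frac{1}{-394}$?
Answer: $\frac{803}{394} \approx 2.0381$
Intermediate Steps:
$K = - \frac{1}{394} \approx -0.0025381$
$\left(-302 - 501\right) K = \left(-302 - 501\right) \left(- \frac{1}{394}\right) = \left(-803\right) \left(- \frac{1}{394}\right) = \frac{803}{394}$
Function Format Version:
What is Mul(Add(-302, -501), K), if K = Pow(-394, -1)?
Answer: Rational(803, 394) ≈ 2.0381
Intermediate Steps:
K = Rational(-1, 394) ≈ -0.0025381
Mul(Add(-302, -501), K) = Mul(Add(-302, -501), Rational(-1, 394)) = Mul(-803, Rational(-1, 394)) = Rational(803, 394)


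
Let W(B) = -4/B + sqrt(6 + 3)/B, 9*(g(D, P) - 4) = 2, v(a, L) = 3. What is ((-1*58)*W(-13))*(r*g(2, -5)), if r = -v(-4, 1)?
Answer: 2204/39 ≈ 56.513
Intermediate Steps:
g(D, P) = 38/9 (g(D, P) = 4 + (1/9)*2 = 4 + 2/9 = 38/9)
W(B) = -1/B (W(B) = -4/B + sqrt(9)/B = -4/B + 3/B = -1/B)
r = -3 (r = -1*3 = -3)
((-1*58)*W(-13))*(r*g(2, -5)) = ((-1*58)*(-1/(-13)))*(-3*38/9) = -(-58)*(-1)/13*(-38/3) = -58*1/13*(-38/3) = -58/13*(-38/3) = 2204/39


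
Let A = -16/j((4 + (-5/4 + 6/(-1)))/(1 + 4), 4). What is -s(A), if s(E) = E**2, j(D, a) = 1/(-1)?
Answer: -256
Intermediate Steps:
j(D, a) = -1
A = 16 (A = -16/(-1) = -16*(-1) = 16)
-s(A) = -1*16**2 = -1*256 = -256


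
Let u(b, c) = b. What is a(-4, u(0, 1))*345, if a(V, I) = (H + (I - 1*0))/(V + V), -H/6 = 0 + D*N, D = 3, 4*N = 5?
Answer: 15525/16 ≈ 970.31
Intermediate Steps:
N = 5/4 (N = (¼)*5 = 5/4 ≈ 1.2500)
H = -45/2 (H = -6*(0 + 3*(5/4)) = -6*(0 + 15/4) = -6*15/4 = -45/2 ≈ -22.500)
a(V, I) = (-45/2 + I)/(2*V) (a(V, I) = (-45/2 + (I - 1*0))/(V + V) = (-45/2 + (I + 0))/((2*V)) = (-45/2 + I)*(1/(2*V)) = (-45/2 + I)/(2*V))
a(-4, u(0, 1))*345 = ((¼)*(-45 + 2*0)/(-4))*345 = ((¼)*(-¼)*(-45 + 0))*345 = ((¼)*(-¼)*(-45))*345 = (45/16)*345 = 15525/16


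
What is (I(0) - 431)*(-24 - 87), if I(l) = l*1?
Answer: 47841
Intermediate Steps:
I(l) = l
(I(0) - 431)*(-24 - 87) = (0 - 431)*(-24 - 87) = -431*(-111) = 47841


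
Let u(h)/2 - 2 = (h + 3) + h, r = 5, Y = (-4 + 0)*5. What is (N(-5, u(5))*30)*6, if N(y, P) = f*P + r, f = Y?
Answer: -107100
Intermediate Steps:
Y = -20 (Y = -4*5 = -20)
f = -20
u(h) = 10 + 4*h (u(h) = 4 + 2*((h + 3) + h) = 4 + 2*((3 + h) + h) = 4 + 2*(3 + 2*h) = 4 + (6 + 4*h) = 10 + 4*h)
N(y, P) = 5 - 20*P (N(y, P) = -20*P + 5 = 5 - 20*P)
(N(-5, u(5))*30)*6 = ((5 - 20*(10 + 4*5))*30)*6 = ((5 - 20*(10 + 20))*30)*6 = ((5 - 20*30)*30)*6 = ((5 - 600)*30)*6 = -595*30*6 = -17850*6 = -107100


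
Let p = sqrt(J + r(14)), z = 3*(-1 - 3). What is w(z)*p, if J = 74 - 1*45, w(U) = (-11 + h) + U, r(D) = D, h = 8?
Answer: -15*sqrt(43) ≈ -98.362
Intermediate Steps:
z = -12 (z = 3*(-4) = -12)
w(U) = -3 + U (w(U) = (-11 + 8) + U = -3 + U)
J = 29 (J = 74 - 45 = 29)
p = sqrt(43) (p = sqrt(29 + 14) = sqrt(43) ≈ 6.5574)
w(z)*p = (-3 - 12)*sqrt(43) = -15*sqrt(43)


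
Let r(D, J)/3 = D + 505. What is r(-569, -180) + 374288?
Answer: 374096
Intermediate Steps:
r(D, J) = 1515 + 3*D (r(D, J) = 3*(D + 505) = 3*(505 + D) = 1515 + 3*D)
r(-569, -180) + 374288 = (1515 + 3*(-569)) + 374288 = (1515 - 1707) + 374288 = -192 + 374288 = 374096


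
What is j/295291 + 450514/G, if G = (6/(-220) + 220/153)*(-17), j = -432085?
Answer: -131712660408245/7010503631 ≈ -18788.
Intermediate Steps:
G = -23741/990 (G = (6*(-1/220) + 220*(1/153))*(-17) = (-3/110 + 220/153)*(-17) = (23741/16830)*(-17) = -23741/990 ≈ -23.981)
j/295291 + 450514/G = -432085/295291 + 450514/(-23741/990) = -432085*1/295291 + 450514*(-990/23741) = -432085/295291 - 446008860/23741 = -131712660408245/7010503631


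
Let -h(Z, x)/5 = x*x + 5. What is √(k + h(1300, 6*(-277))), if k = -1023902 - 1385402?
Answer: I*√16220549 ≈ 4027.5*I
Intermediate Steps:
h(Z, x) = -25 - 5*x² (h(Z, x) = -5*(x*x + 5) = -5*(x² + 5) = -5*(5 + x²) = -25 - 5*x²)
k = -2409304
√(k + h(1300, 6*(-277))) = √(-2409304 + (-25 - 5*(6*(-277))²)) = √(-2409304 + (-25 - 5*(-1662)²)) = √(-2409304 + (-25 - 5*2762244)) = √(-2409304 + (-25 - 13811220)) = √(-2409304 - 13811245) = √(-16220549) = I*√16220549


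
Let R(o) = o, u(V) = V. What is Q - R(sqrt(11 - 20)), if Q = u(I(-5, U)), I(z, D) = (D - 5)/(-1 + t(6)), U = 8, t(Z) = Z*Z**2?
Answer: 3/215 - 3*I ≈ 0.013953 - 3.0*I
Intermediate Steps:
t(Z) = Z**3
I(z, D) = -1/43 + D/215 (I(z, D) = (D - 5)/(-1 + 6**3) = (-5 + D)/(-1 + 216) = (-5 + D)/215 = (-5 + D)*(1/215) = -1/43 + D/215)
Q = 3/215 (Q = -1/43 + (1/215)*8 = -1/43 + 8/215 = 3/215 ≈ 0.013953)
Q - R(sqrt(11 - 20)) = 3/215 - sqrt(11 - 20) = 3/215 - sqrt(-9) = 3/215 - 3*I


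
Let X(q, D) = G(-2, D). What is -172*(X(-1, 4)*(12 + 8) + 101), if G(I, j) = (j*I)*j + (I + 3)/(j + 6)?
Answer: 92364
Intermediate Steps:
G(I, j) = I*j² + (3 + I)/(6 + j) (G(I, j) = (I*j)*j + (3 + I)/(6 + j) = I*j² + (3 + I)/(6 + j))
X(q, D) = (1 - 12*D² - 2*D³)/(6 + D) (X(q, D) = (3 - 2 - 2*D³ + 6*(-2)*D²)/(6 + D) = (3 - 2 - 2*D³ - 12*D²)/(6 + D) = (1 - 12*D² - 2*D³)/(6 + D))
-172*(X(-1, 4)*(12 + 8) + 101) = -172*(((1 - 12*4² - 2*4³)/(6 + 4))*(12 + 8) + 101) = -172*(((1 - 12*16 - 2*64)/10)*20 + 101) = -172*(((1 - 192 - 128)/10)*20 + 101) = -172*(((⅒)*(-319))*20 + 101) = -172*(-319/10*20 + 101) = -172*(-638 + 101) = -172*(-537) = 92364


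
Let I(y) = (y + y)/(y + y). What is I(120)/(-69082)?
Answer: -1/69082 ≈ -1.4476e-5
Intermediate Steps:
I(y) = 1 (I(y) = (2*y)/((2*y)) = (2*y)*(1/(2*y)) = 1)
I(120)/(-69082) = 1/(-69082) = 1*(-1/69082) = -1/69082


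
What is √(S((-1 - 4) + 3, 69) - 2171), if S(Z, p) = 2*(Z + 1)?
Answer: I*√2173 ≈ 46.615*I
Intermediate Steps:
S(Z, p) = 2 + 2*Z (S(Z, p) = 2*(1 + Z) = 2 + 2*Z)
√(S((-1 - 4) + 3, 69) - 2171) = √((2 + 2*((-1 - 4) + 3)) - 2171) = √((2 + 2*(-5 + 3)) - 2171) = √((2 + 2*(-2)) - 2171) = √((2 - 4) - 2171) = √(-2 - 2171) = √(-2173) = I*√2173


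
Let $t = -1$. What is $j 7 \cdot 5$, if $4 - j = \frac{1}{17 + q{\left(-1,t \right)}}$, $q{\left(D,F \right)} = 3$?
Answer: $\frac{553}{4} \approx 138.25$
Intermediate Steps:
$j = \frac{79}{20}$ ($j = 4 - \frac{1}{17 + 3} = 4 - \frac{1}{20} = \frac{79}{20} \approx 3.95$)
$j 7 \cdot 5 = \frac{79}{20} \cdot 7 \cdot 5 = \frac{553}{20} \cdot 5 = \frac{553}{4}$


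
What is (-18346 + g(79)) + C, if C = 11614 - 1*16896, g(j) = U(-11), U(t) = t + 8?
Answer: -23631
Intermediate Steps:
U(t) = 8 + t
g(j) = -3 (g(j) = 8 - 11 = -3)
C = -5282 (C = 11614 - 16896 = -5282)
(-18346 + g(79)) + C = (-18346 - 3) - 5282 = -18349 - 5282 = -23631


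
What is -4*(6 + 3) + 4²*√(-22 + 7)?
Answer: -36 + 16*I*√15 ≈ -36.0 + 61.968*I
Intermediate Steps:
-4*(6 + 3) + 4²*√(-22 + 7) = -4*9 + 16*√(-15) = -36 + 16*(I*√15) = -36 + 16*I*√15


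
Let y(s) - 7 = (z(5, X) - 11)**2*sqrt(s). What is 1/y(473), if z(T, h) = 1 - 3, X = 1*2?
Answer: -7/13509304 + 169*sqrt(473)/13509304 ≈ 0.00027155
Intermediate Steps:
X = 2
z(T, h) = -2
y(s) = 7 + 169*sqrt(s) (y(s) = 7 + (-2 - 11)**2*sqrt(s) = 7 + (-13)**2*sqrt(s) = 7 + 169*sqrt(s))
1/y(473) = 1/(7 + 169*sqrt(473))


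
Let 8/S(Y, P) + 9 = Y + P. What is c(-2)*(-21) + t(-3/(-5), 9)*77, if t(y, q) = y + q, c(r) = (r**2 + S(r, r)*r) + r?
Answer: 43638/65 ≈ 671.35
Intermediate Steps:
S(Y, P) = 8/(-9 + P + Y) (S(Y, P) = 8/(-9 + (Y + P)) = 8/(-9 + (P + Y)) = 8/(-9 + P + Y))
c(r) = r + r**2 + 8*r/(-9 + 2*r) (c(r) = (r**2 + (8/(-9 + r + r))*r) + r = (r**2 + (8/(-9 + 2*r))*r) + r = (r**2 + 8*r/(-9 + 2*r)) + r = r + r**2 + 8*r/(-9 + 2*r))
t(y, q) = q + y
c(-2)*(-21) + t(-3/(-5), 9)*77 = -2*(8 + (1 - 2)*(-9 + 2*(-2)))/(-9 + 2*(-2))*(-21) + (9 - 3/(-5))*77 = -2*(8 - (-9 - 4))/(-9 - 4)*(-21) + (9 - 3*(-1/5))*77 = -2*(8 - 1*(-13))/(-13)*(-21) + (9 + 3/5)*77 = -2*(-1/13)*(8 + 13)*(-21) + (48/5)*77 = -2*(-1/13)*21*(-21) + 3696/5 = (42/13)*(-21) + 3696/5 = -882/13 + 3696/5 = 43638/65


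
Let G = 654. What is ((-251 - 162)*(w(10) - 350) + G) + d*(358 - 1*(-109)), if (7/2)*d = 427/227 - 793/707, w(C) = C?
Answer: 158599610354/1123423 ≈ 1.4118e+5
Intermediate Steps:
d = 243756/1123423 (d = 2*(427/227 - 793/707)/7 = (2/7)*(121878/160489) = 243756/1123423 ≈ 0.21698)
((-251 - 162)*(w(10) - 350) + G) + d*(358 - 1*(-109)) = ((-251 - 162)*(10 - 350) + 654) + 243756*(358 - 1*(-109))/1123423 = (-413*(-340) + 654) + 243756*(358 + 109)/1123423 = (140420 + 654) + (243756/1123423)*467 = 141074 + 113834052/1123423 = 158599610354/1123423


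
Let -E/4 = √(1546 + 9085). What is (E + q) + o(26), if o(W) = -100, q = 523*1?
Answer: 423 - 4*√10631 ≈ 10.573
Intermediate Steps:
q = 523
E = -4*√10631 (E = -4*√(1546 + 9085) = -4*√10631 ≈ -412.43)
(E + q) + o(26) = (-4*√10631 + 523) - 100 = (523 - 4*√10631) - 100 = 423 - 4*√10631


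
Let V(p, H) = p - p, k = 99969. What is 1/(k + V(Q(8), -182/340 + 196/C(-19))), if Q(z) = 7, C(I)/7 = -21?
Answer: 1/99969 ≈ 1.0003e-5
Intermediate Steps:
C(I) = -147 (C(I) = 7*(-21) = -147)
V(p, H) = 0
1/(k + V(Q(8), -182/340 + 196/C(-19))) = 1/(99969 + 0) = 1/99969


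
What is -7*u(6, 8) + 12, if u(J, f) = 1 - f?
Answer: 61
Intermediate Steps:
-7*u(6, 8) + 12 = -7*(1 - 1*8) + 12 = -7*(1 - 8) + 12 = -7*(-7) + 12 = 49 + 12 = 61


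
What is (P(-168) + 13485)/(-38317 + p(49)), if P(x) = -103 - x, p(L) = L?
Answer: -6775/19134 ≈ -0.35408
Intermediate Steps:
(P(-168) + 13485)/(-38317 + p(49)) = ((-103 - 1*(-168)) + 13485)/(-38317 + 49) = ((-103 + 168) + 13485)/(-38268) = (65 + 13485)*(-1/38268) = 13550*(-1/38268) = -6775/19134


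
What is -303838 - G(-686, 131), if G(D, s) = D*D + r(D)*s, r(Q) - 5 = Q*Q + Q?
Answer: -62333299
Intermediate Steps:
r(Q) = 5 + Q + Q**2 (r(Q) = 5 + (Q*Q + Q) = 5 + (Q**2 + Q) = 5 + (Q + Q**2) = 5 + Q + Q**2)
G(D, s) = D**2 + s*(5 + D + D**2) (G(D, s) = D*D + (5 + D + D**2)*s = D**2 + s*(5 + D + D**2))
-303838 - G(-686, 131) = -303838 - ((-686)**2 + 131*(5 - 686 + (-686)**2)) = -303838 - (470596 + 131*(5 - 686 + 470596)) = -303838 - (470596 + 131*469915) = -303838 - (470596 + 61558865) = -303838 - 1*62029461 = -303838 - 62029461 = -62333299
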